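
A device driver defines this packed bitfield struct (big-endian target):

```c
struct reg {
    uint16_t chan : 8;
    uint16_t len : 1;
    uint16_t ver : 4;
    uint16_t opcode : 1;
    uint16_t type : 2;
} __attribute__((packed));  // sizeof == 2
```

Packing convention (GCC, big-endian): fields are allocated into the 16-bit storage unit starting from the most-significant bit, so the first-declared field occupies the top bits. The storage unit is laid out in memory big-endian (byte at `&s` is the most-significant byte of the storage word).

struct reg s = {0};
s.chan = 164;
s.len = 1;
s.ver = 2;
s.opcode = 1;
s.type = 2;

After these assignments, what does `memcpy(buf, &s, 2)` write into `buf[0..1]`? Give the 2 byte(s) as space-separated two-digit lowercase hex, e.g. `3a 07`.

chan:8 = 164 → 0xa4 << 8 → word 0xa400
len:1 = 1 → 0x1 << 7 → word 0xa480
ver:4 = 2 → 0x2 << 3 → word 0xa490
opcode:1 = 1 → 0x1 << 2 → word 0xa494
type:2 = 2 → 0x2 << 0 → word 0xa496
word = 0xa496 → big-endian bytes:
  [0]=0xa4  [1]=0x96

a4 96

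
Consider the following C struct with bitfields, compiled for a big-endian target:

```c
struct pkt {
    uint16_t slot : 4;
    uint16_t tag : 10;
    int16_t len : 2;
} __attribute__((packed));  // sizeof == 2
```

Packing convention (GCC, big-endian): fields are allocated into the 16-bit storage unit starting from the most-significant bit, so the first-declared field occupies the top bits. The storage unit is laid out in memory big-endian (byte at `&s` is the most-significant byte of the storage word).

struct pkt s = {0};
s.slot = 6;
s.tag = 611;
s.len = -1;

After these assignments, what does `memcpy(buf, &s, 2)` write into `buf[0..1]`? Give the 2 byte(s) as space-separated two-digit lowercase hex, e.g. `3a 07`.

69 8f

[12+:4] slot=6 & 0xf = 0x6; word=0x6000
[2+:10] tag=611 & 0x3ff = 0x263; word=0x698c
[0+:2] len=-1 & 0x3 = 0x3; word=0x698f
word = 0x698f → big-endian bytes:
  [0]=0x69  [1]=0x8f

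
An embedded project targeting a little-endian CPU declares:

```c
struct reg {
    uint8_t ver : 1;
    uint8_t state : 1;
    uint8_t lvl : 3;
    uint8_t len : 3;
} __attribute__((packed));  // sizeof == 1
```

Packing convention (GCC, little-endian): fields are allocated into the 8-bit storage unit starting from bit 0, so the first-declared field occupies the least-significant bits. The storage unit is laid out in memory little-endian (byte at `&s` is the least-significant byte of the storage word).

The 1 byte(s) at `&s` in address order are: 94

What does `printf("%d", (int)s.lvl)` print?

5

[0]=0x94 (little-endian) → word 0x94
ver [0+:1] = (word>>0) & 0x1 = 0
state [1+:1] = (word>>1) & 0x1 = 0
lvl [2+:3] = (word>>2) & 0x7 = 5  ←
len [5+:3] = (word>>5) & 0x7 = 4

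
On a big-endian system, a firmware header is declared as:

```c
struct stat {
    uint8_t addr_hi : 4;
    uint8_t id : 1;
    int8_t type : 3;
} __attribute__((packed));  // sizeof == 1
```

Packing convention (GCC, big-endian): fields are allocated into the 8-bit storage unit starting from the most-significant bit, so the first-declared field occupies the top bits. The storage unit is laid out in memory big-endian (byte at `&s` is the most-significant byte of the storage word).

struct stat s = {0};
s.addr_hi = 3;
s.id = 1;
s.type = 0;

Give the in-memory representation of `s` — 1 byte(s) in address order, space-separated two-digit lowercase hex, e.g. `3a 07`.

[4+:4] addr_hi=3 & 0xf = 0x3; word=0x30
[3+:1] id=1 & 0x1 = 0x1; word=0x38
[0+:3] type=0 & 0x7 = 0x0; word=0x38
word = 0x38 → big-endian bytes:
  [0]=0x38

38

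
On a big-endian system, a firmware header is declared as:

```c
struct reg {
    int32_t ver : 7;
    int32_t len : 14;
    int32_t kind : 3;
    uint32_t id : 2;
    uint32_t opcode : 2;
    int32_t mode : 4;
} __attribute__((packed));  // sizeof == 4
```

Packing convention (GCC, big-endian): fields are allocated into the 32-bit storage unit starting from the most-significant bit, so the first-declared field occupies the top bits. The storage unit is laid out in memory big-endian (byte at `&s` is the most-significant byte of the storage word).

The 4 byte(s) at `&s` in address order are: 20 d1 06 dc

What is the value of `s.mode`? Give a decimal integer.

-4

[0]=0x20 [1]=0xd1 [2]=0x06 [3]=0xdc (big-endian) → word 0x20d106dc
ver:7 @ bit 25 → (0x20d106dc>>25)&0x7f = 0x10
len:14 @ bit 11 → (0x20d106dc>>11)&0x3fff = 0x1a20
kind:3 @ bit 8 → (0x20d106dc>>8)&0x7 = 0x6
id:2 @ bit 6 → (0x20d106dc>>6)&0x3 = 0x3
opcode:2 @ bit 4 → (0x20d106dc>>4)&0x3 = 0x1
mode:4 @ bit 0 → (0x20d106dc>>0)&0xf = 0xc  ←
mode signed 4b, MSB=1: 12 - 16 = -4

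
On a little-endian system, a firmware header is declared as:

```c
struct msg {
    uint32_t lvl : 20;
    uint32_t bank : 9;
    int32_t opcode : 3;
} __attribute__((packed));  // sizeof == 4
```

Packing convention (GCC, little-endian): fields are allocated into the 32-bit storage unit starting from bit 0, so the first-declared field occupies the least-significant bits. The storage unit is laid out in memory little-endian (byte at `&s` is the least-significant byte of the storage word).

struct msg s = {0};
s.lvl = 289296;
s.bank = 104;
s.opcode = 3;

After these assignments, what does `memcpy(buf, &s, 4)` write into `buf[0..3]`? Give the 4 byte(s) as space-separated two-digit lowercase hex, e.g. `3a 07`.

10 6a 84 66

lvl (20b) val=289296 bits=0x46a10 at bit 0: 0x00046a10
bank (9b) val=104 bits=0x68 at bit 20: 0x06846a10
opcode (3b) val=3 bits=0x3 at bit 29: 0x66846a10
word = 0x66846a10 → little-endian bytes:
  [0]=0x10  [1]=0x6a  [2]=0x84  [3]=0x66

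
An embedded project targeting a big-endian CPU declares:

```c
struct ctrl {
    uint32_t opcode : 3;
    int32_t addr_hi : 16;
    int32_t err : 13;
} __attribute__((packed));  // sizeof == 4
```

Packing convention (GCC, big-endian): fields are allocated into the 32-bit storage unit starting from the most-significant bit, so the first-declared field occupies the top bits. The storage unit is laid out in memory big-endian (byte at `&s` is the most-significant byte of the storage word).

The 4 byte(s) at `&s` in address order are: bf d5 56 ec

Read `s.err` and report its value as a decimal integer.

[0]=0xbf [1]=0xd5 [2]=0x56 [3]=0xec (big-endian) → word 0xbfd556ec
opcode:3 @ bit 29 → (0xbfd556ec>>29)&0x7 = 0x5
addr_hi:16 @ bit 13 → (0xbfd556ec>>13)&0xffff = 0xfeaa
err:13 @ bit 0 → (0xbfd556ec>>0)&0x1fff = 0x16ec  ←
err signed 13b, MSB=1: 5868 - 8192 = -2324

-2324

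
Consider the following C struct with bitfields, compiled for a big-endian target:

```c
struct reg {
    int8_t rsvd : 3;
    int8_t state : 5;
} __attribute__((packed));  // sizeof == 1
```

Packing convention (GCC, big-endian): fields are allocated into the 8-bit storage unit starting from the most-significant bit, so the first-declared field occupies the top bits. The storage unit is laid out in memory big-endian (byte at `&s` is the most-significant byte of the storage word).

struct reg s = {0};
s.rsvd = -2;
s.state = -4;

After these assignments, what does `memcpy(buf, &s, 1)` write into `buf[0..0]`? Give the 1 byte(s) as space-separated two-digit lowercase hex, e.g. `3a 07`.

rsvd:3 = -2 → 0x6 << 5 → word 0xc0
state:5 = -4 → 0x1c << 0 → word 0xdc
word = 0xdc → big-endian bytes:
  [0]=0xdc

dc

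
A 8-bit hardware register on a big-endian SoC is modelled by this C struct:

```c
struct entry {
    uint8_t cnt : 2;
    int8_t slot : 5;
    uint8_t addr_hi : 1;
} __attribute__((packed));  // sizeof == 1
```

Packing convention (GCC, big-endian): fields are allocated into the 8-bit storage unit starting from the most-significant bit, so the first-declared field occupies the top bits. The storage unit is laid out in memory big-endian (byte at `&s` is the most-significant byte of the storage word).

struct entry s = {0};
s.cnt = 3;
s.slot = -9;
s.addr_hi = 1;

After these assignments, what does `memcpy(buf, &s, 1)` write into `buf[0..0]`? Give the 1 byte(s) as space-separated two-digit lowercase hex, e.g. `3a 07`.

cnt:2 = 3 → 0x3 << 6 → word 0xc0
slot:5 = -9 → 0x17 << 1 → word 0xee
addr_hi:1 = 1 → 0x1 << 0 → word 0xef
word = 0xef → big-endian bytes:
  [0]=0xef

ef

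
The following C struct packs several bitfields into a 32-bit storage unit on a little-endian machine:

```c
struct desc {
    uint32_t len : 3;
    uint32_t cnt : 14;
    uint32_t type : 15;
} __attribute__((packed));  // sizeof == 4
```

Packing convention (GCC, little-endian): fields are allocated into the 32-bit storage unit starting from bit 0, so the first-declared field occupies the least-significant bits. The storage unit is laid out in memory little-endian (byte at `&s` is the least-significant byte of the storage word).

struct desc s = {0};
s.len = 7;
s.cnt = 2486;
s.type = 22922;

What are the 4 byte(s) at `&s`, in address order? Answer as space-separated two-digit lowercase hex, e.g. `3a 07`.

len (3b) val=7 bits=0x7 at bit 0: 0x00000007
cnt (14b) val=2486 bits=0x9b6 at bit 3: 0x00004db7
type (15b) val=22922 bits=0x598a at bit 17: 0xb3144db7
word = 0xb3144db7 → little-endian bytes:
  [0]=0xb7  [1]=0x4d  [2]=0x14  [3]=0xb3

b7 4d 14 b3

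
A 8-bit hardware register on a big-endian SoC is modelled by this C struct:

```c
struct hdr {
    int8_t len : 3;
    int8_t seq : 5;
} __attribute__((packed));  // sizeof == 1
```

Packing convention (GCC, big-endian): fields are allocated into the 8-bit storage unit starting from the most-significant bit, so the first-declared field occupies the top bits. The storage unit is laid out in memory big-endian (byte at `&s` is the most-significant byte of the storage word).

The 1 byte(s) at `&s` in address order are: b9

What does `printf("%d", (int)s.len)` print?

-3

[0]=0xb9 (big-endian) → word 0xb9
len [5+:3] = (word>>5) & 0x7 = 5  ←
seq [0+:5] = (word>>0) & 0x1f = 25
len signed 3b, MSB=1: 5 - 8 = -3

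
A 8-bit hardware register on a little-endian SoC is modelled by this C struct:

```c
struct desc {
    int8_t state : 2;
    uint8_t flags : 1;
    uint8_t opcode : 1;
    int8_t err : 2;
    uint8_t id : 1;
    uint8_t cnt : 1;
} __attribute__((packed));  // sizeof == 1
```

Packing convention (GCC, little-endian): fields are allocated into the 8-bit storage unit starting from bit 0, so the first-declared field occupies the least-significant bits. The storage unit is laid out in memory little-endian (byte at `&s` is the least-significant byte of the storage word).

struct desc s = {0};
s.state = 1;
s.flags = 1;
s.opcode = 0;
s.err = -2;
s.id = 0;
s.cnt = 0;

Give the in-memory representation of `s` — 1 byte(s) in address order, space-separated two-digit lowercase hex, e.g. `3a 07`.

state:2 = 1 → 0x1 << 0 → word 0x01
flags:1 = 1 → 0x1 << 2 → word 0x05
opcode:1 = 0 → 0x0 << 3 → word 0x05
err:2 = -2 → 0x2 << 4 → word 0x25
id:1 = 0 → 0x0 << 6 → word 0x25
cnt:1 = 0 → 0x0 << 7 → word 0x25
word = 0x25 → little-endian bytes:
  [0]=0x25

25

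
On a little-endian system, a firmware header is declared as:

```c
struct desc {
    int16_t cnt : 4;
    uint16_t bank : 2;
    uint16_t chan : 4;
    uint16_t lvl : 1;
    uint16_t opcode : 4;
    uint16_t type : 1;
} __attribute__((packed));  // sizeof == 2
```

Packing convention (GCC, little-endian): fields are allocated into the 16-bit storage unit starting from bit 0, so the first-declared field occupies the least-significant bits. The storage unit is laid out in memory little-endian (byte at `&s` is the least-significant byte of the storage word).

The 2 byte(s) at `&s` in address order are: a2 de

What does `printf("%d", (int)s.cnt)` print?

2

[0]=0xa2 [1]=0xde (little-endian) → word 0xdea2
cnt:4 @ bit 0 → (0xdea2>>0)&0xf = 0x2  ←
bank:2 @ bit 4 → (0xdea2>>4)&0x3 = 0x2
chan:4 @ bit 6 → (0xdea2>>6)&0xf = 0xa
lvl:1 @ bit 10 → (0xdea2>>10)&0x1 = 0x1
opcode:4 @ bit 11 → (0xdea2>>11)&0xf = 0xb
type:1 @ bit 15 → (0xdea2>>15)&0x1 = 0x1
cnt signed 4b, MSB=0: value = 2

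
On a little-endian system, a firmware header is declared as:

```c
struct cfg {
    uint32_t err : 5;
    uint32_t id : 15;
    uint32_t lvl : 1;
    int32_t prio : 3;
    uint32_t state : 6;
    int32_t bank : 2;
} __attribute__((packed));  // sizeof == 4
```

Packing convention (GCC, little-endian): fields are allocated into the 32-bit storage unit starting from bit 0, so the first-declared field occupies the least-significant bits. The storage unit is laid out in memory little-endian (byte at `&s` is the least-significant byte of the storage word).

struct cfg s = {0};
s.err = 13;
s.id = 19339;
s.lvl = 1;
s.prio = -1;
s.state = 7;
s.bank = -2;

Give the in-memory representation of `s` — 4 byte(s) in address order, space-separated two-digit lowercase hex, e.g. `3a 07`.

6d 71 f9 87

[0+:5] err=13 & 0x1f = 0xd; word=0x0000000d
[5+:15] id=19339 & 0x7fff = 0x4b8b; word=0x0009716d
[20+:1] lvl=1 & 0x1 = 0x1; word=0x0019716d
[21+:3] prio=-1 & 0x7 = 0x7; word=0x00f9716d
[24+:6] state=7 & 0x3f = 0x7; word=0x07f9716d
[30+:2] bank=-2 & 0x3 = 0x2; word=0x87f9716d
word = 0x87f9716d → little-endian bytes:
  [0]=0x6d  [1]=0x71  [2]=0xf9  [3]=0x87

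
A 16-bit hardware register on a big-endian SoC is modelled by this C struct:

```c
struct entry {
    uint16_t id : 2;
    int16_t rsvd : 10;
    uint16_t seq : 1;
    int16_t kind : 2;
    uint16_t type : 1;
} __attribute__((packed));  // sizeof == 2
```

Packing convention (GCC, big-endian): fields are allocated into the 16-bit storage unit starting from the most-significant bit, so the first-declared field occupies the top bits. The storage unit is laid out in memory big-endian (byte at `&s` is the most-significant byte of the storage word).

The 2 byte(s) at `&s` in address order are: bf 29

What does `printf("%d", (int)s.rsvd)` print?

[0]=0xbf [1]=0x29 (big-endian) → word 0xbf29
id [14+:2] = (word>>14) & 0x3 = 2
rsvd [4+:10] = (word>>4) & 0x3ff = 1010  ←
seq [3+:1] = (word>>3) & 0x1 = 1
kind [1+:2] = (word>>1) & 0x3 = 0
type [0+:1] = (word>>0) & 0x1 = 1
rsvd signed 10b, MSB=1: 1010 - 1024 = -14

-14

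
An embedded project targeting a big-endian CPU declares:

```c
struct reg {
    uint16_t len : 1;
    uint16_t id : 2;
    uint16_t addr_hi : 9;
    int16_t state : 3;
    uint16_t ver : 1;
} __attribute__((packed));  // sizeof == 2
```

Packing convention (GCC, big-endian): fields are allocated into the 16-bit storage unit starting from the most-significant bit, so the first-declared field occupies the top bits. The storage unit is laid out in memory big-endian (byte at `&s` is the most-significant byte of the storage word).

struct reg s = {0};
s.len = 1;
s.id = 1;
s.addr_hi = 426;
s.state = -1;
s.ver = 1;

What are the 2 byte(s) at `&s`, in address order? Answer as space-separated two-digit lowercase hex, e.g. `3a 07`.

len (1b) val=1 bits=0x1 at bit 15: 0x8000
id (2b) val=1 bits=0x1 at bit 13: 0xa000
addr_hi (9b) val=426 bits=0x1aa at bit 4: 0xbaa0
state (3b) val=-1 bits=0x7 at bit 1: 0xbaae
ver (1b) val=1 bits=0x1 at bit 0: 0xbaaf
word = 0xbaaf → big-endian bytes:
  [0]=0xba  [1]=0xaf

ba af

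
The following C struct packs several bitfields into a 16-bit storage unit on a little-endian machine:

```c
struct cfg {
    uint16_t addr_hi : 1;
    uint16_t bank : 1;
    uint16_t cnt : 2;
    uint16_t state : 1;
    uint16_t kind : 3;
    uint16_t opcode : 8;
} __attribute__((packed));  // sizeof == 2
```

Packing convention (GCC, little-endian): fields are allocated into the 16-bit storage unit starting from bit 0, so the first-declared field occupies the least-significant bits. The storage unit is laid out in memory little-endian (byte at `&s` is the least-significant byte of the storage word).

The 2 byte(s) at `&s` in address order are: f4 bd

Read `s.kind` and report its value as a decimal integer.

7

[0]=0xf4 [1]=0xbd (little-endian) → word 0xbdf4
addr_hi:1 @ bit 0 → (0xbdf4>>0)&0x1 = 0x0
bank:1 @ bit 1 → (0xbdf4>>1)&0x1 = 0x0
cnt:2 @ bit 2 → (0xbdf4>>2)&0x3 = 0x1
state:1 @ bit 4 → (0xbdf4>>4)&0x1 = 0x1
kind:3 @ bit 5 → (0xbdf4>>5)&0x7 = 0x7  ←
opcode:8 @ bit 8 → (0xbdf4>>8)&0xff = 0xbd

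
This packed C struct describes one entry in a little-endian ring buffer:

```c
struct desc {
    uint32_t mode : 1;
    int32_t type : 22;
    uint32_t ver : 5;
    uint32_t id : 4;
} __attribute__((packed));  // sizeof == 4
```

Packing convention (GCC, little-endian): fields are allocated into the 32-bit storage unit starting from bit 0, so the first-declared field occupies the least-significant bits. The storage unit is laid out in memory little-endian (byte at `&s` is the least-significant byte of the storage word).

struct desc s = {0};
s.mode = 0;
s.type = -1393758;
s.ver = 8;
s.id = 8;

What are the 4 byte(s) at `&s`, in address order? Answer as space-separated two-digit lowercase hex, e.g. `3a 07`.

[0+:1] mode=0 & 0x1 = 0x0; word=0x00000000
[1+:22] type=-1393758 & 0x3fffff = 0x2abba2; word=0x00557744
[23+:5] ver=8 & 0x1f = 0x8; word=0x04557744
[28+:4] id=8 & 0xf = 0x8; word=0x84557744
word = 0x84557744 → little-endian bytes:
  [0]=0x44  [1]=0x77  [2]=0x55  [3]=0x84

44 77 55 84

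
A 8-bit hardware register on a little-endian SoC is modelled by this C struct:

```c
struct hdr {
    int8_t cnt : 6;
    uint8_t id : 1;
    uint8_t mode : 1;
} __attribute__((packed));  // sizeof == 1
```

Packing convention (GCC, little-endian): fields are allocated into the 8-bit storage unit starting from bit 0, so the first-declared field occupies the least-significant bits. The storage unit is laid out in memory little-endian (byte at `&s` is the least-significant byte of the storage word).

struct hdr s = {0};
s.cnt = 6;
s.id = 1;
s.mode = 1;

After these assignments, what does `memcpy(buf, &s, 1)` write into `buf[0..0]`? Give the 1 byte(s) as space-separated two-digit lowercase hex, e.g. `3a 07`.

c6

cnt (6b) val=6 bits=0x6 at bit 0: 0x06
id (1b) val=1 bits=0x1 at bit 6: 0x46
mode (1b) val=1 bits=0x1 at bit 7: 0xc6
word = 0xc6 → little-endian bytes:
  [0]=0xc6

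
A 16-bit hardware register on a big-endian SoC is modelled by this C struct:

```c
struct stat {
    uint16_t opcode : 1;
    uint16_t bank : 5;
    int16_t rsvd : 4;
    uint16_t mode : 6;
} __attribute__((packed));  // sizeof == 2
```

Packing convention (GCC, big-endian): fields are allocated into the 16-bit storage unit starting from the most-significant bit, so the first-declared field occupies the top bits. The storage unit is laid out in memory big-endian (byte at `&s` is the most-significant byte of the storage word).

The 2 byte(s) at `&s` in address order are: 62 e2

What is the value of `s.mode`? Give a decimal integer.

[0]=0x62 [1]=0xe2 (big-endian) → word 0x62e2
opcode:1 @ bit 15 → (0x62e2>>15)&0x1 = 0x0
bank:5 @ bit 10 → (0x62e2>>10)&0x1f = 0x18
rsvd:4 @ bit 6 → (0x62e2>>6)&0xf = 0xb
mode:6 @ bit 0 → (0x62e2>>0)&0x3f = 0x22  ←

34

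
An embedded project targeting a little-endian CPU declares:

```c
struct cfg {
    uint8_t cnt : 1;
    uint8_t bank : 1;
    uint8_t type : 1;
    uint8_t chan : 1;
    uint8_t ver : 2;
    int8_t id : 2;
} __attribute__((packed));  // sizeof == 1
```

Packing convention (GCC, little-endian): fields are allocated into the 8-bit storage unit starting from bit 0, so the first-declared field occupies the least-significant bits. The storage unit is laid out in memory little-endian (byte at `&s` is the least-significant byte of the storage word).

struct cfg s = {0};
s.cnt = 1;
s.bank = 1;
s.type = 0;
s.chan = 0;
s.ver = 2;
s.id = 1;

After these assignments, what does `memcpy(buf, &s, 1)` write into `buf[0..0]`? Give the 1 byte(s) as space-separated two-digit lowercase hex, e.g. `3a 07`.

cnt:1 = 1 → 0x1 << 0 → word 0x01
bank:1 = 1 → 0x1 << 1 → word 0x03
type:1 = 0 → 0x0 << 2 → word 0x03
chan:1 = 0 → 0x0 << 3 → word 0x03
ver:2 = 2 → 0x2 << 4 → word 0x23
id:2 = 1 → 0x1 << 6 → word 0x63
word = 0x63 → little-endian bytes:
  [0]=0x63

63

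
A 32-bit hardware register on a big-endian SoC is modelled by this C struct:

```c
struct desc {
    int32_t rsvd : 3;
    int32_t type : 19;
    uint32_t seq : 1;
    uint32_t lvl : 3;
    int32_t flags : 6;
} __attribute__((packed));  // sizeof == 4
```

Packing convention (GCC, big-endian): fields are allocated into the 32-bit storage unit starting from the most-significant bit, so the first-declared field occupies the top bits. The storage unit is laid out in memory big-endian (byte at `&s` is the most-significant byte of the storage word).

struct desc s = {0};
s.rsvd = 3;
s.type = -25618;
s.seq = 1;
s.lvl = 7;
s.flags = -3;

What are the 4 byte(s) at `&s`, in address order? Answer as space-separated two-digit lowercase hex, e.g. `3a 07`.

rsvd (3b) val=3 bits=0x3 at bit 29: 0x60000000
type (19b) val=-25618 bits=0x79bee at bit 10: 0x7e6fb800
seq (1b) val=1 bits=0x1 at bit 9: 0x7e6fba00
lvl (3b) val=7 bits=0x7 at bit 6: 0x7e6fbbc0
flags (6b) val=-3 bits=0x3d at bit 0: 0x7e6fbbfd
word = 0x7e6fbbfd → big-endian bytes:
  [0]=0x7e  [1]=0x6f  [2]=0xbb  [3]=0xfd

7e 6f bb fd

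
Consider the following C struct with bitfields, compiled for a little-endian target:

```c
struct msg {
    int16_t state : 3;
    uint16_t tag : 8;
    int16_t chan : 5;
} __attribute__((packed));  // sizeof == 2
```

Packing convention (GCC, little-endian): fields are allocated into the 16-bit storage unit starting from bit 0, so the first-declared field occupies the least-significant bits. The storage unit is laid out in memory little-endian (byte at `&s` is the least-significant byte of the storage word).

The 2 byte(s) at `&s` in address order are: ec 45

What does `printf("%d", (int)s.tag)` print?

189

[0]=0xec [1]=0x45 (little-endian) → word 0x45ec
state:3 @ bit 0 → (0x45ec>>0)&0x7 = 0x4
tag:8 @ bit 3 → (0x45ec>>3)&0xff = 0xbd  ←
chan:5 @ bit 11 → (0x45ec>>11)&0x1f = 0x8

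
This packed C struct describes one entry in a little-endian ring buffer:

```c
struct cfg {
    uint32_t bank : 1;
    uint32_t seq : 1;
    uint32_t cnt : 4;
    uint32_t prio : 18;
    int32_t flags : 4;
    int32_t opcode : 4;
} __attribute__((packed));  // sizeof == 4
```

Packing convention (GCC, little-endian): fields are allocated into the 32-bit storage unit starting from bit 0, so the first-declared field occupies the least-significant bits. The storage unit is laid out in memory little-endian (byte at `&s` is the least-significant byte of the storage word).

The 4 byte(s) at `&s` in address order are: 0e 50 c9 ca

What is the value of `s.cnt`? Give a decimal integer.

[0]=0x0e [1]=0x50 [2]=0xc9 [3]=0xca (little-endian) → word 0xcac9500e
bank:1 @ bit 0 → (0xcac9500e>>0)&0x1 = 0x0
seq:1 @ bit 1 → (0xcac9500e>>1)&0x1 = 0x1
cnt:4 @ bit 2 → (0xcac9500e>>2)&0xf = 0x3  ←
prio:18 @ bit 6 → (0xcac9500e>>6)&0x3ffff = 0x32540
flags:4 @ bit 24 → (0xcac9500e>>24)&0xf = 0xa
opcode:4 @ bit 28 → (0xcac9500e>>28)&0xf = 0xc

3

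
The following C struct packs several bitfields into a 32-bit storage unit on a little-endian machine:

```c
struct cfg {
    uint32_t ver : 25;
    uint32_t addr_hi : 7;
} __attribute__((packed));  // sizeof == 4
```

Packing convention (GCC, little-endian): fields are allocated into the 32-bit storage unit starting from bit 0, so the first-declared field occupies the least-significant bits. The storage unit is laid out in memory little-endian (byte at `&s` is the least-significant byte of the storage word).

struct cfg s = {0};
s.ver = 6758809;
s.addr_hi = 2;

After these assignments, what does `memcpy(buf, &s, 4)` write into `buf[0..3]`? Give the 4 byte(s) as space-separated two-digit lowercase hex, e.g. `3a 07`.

99 21 67 04

ver (25b) val=6758809 bits=0x672199 at bit 0: 0x00672199
addr_hi (7b) val=2 bits=0x2 at bit 25: 0x04672199
word = 0x04672199 → little-endian bytes:
  [0]=0x99  [1]=0x21  [2]=0x67  [3]=0x04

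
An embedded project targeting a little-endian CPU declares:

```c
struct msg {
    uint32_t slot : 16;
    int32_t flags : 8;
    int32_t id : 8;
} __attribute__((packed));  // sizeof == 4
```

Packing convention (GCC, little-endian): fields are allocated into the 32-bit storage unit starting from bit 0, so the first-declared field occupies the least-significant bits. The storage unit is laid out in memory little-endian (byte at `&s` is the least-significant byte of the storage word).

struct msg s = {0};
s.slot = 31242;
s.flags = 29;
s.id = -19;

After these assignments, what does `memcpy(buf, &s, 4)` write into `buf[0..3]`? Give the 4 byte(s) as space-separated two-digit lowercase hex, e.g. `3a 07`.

slot (16b) val=31242 bits=0x7a0a at bit 0: 0x00007a0a
flags (8b) val=29 bits=0x1d at bit 16: 0x001d7a0a
id (8b) val=-19 bits=0xed at bit 24: 0xed1d7a0a
word = 0xed1d7a0a → little-endian bytes:
  [0]=0x0a  [1]=0x7a  [2]=0x1d  [3]=0xed

0a 7a 1d ed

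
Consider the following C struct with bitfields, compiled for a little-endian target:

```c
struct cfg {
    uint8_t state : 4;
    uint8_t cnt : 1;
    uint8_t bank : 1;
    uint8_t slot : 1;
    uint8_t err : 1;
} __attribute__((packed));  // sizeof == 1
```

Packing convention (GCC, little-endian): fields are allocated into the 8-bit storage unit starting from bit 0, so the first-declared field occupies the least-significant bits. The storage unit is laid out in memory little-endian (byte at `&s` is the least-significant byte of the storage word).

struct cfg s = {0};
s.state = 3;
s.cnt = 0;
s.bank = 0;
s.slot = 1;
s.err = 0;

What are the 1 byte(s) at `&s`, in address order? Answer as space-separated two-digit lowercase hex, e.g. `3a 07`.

state:4 = 3 → 0x3 << 0 → word 0x03
cnt:1 = 0 → 0x0 << 4 → word 0x03
bank:1 = 0 → 0x0 << 5 → word 0x03
slot:1 = 1 → 0x1 << 6 → word 0x43
err:1 = 0 → 0x0 << 7 → word 0x43
word = 0x43 → little-endian bytes:
  [0]=0x43

43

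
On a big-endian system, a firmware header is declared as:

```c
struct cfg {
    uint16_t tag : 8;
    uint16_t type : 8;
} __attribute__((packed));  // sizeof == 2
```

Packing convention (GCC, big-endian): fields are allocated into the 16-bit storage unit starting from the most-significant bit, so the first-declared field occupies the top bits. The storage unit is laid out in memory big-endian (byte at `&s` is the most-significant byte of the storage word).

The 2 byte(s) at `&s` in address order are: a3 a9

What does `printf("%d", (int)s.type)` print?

[0]=0xa3 [1]=0xa9 (big-endian) → word 0xa3a9
tag:8 @ bit 8 → (0xa3a9>>8)&0xff = 0xa3
type:8 @ bit 0 → (0xa3a9>>0)&0xff = 0xa9  ←

169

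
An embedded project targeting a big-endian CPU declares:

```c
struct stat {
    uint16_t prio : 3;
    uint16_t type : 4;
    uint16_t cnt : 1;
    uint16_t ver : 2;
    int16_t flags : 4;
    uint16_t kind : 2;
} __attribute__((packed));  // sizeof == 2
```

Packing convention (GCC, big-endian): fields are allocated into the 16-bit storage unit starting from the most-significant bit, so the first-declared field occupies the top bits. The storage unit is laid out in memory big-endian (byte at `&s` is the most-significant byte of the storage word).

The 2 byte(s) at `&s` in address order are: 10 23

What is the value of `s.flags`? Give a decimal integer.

-8

[0]=0x10 [1]=0x23 (big-endian) → word 0x1023
prio [13+:3] = (word>>13) & 0x7 = 0
type [9+:4] = (word>>9) & 0xf = 8
cnt [8+:1] = (word>>8) & 0x1 = 0
ver [6+:2] = (word>>6) & 0x3 = 0
flags [2+:4] = (word>>2) & 0xf = 8  ←
kind [0+:2] = (word>>0) & 0x3 = 3
flags signed 4b, MSB=1: 8 - 16 = -8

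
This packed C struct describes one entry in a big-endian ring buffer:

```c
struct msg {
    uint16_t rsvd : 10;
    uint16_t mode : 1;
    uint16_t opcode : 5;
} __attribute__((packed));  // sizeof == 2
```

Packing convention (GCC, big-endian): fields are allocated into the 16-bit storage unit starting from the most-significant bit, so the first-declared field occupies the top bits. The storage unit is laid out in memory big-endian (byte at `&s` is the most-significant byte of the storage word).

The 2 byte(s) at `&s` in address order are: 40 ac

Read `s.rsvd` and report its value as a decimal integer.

258

[0]=0x40 [1]=0xac (big-endian) → word 0x40ac
rsvd:10 @ bit 6 → (0x40ac>>6)&0x3ff = 0x102  ←
mode:1 @ bit 5 → (0x40ac>>5)&0x1 = 0x1
opcode:5 @ bit 0 → (0x40ac>>0)&0x1f = 0xc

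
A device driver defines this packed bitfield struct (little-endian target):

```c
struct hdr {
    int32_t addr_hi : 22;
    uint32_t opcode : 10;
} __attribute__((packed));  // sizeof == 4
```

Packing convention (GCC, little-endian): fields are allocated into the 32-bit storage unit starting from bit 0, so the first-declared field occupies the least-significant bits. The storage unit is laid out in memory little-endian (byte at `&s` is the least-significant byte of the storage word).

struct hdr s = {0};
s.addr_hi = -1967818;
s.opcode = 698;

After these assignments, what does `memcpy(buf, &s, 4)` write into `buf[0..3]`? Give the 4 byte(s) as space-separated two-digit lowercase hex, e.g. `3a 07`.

addr_hi (22b) val=-1967818 bits=0x21f936 at bit 0: 0x0021f936
opcode (10b) val=698 bits=0x2ba at bit 22: 0xaea1f936
word = 0xaea1f936 → little-endian bytes:
  [0]=0x36  [1]=0xf9  [2]=0xa1  [3]=0xae

36 f9 a1 ae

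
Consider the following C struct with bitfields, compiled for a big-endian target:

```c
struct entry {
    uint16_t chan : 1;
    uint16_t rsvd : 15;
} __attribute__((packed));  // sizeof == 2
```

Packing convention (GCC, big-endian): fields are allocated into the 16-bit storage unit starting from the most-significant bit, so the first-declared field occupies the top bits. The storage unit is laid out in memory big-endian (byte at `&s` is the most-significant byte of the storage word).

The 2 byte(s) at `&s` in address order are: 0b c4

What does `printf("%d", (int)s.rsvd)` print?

3012

[0]=0x0b [1]=0xc4 (big-endian) → word 0x0bc4
chan:1 @ bit 15 → (0x0bc4>>15)&0x1 = 0x0
rsvd:15 @ bit 0 → (0x0bc4>>0)&0x7fff = 0xbc4  ←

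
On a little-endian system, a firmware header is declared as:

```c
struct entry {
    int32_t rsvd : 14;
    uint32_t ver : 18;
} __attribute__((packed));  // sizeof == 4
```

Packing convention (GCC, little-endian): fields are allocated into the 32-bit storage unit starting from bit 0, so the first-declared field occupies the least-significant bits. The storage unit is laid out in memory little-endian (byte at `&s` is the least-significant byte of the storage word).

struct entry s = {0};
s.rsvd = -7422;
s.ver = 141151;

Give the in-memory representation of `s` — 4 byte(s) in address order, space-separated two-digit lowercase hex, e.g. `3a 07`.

[0+:14] rsvd=-7422 & 0x3fff = 0x2302; word=0x00002302
[14+:18] ver=141151 & 0x3ffff = 0x2275f; word=0x89d7e302
word = 0x89d7e302 → little-endian bytes:
  [0]=0x02  [1]=0xe3  [2]=0xd7  [3]=0x89

02 e3 d7 89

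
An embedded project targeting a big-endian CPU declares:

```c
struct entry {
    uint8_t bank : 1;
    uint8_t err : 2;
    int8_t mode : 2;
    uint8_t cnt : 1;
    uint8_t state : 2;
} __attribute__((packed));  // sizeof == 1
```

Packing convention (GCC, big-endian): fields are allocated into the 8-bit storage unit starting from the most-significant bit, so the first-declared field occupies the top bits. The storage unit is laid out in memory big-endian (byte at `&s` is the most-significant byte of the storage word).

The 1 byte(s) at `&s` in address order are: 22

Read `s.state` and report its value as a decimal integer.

[0]=0x22 (big-endian) → word 0x22
bank [7+:1] = (word>>7) & 0x1 = 0
err [5+:2] = (word>>5) & 0x3 = 1
mode [3+:2] = (word>>3) & 0x3 = 0
cnt [2+:1] = (word>>2) & 0x1 = 0
state [0+:2] = (word>>0) & 0x3 = 2  ←

2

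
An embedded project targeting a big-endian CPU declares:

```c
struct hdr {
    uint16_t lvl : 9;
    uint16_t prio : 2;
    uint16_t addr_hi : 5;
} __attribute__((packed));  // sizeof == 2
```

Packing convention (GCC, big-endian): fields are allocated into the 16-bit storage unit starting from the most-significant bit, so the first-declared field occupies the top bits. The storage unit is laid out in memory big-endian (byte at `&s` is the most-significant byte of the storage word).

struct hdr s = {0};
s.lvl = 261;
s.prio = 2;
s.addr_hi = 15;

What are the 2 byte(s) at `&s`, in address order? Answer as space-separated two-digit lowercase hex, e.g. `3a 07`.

82 cf

[7+:9] lvl=261 & 0x1ff = 0x105; word=0x8280
[5+:2] prio=2 & 0x3 = 0x2; word=0x82c0
[0+:5] addr_hi=15 & 0x1f = 0xf; word=0x82cf
word = 0x82cf → big-endian bytes:
  [0]=0x82  [1]=0xcf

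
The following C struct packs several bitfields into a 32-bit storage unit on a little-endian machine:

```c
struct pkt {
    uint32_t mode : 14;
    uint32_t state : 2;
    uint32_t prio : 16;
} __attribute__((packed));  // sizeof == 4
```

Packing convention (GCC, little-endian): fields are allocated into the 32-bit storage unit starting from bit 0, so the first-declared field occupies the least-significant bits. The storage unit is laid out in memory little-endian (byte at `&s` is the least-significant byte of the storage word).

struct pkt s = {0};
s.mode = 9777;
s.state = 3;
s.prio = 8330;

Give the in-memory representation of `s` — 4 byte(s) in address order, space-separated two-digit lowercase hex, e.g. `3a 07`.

31 e6 8a 20

[0+:14] mode=9777 & 0x3fff = 0x2631; word=0x00002631
[14+:2] state=3 & 0x3 = 0x3; word=0x0000e631
[16+:16] prio=8330 & 0xffff = 0x208a; word=0x208ae631
word = 0x208ae631 → little-endian bytes:
  [0]=0x31  [1]=0xe6  [2]=0x8a  [3]=0x20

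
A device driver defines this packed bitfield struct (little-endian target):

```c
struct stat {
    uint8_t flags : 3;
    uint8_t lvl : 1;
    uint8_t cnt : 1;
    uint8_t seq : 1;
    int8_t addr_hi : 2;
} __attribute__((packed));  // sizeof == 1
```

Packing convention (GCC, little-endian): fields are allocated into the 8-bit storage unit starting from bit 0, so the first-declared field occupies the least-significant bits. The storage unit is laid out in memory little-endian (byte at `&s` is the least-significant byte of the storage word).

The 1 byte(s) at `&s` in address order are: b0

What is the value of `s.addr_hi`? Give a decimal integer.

-2

[0]=0xb0 (little-endian) → word 0xb0
flags [0+:3] = (word>>0) & 0x7 = 0
lvl [3+:1] = (word>>3) & 0x1 = 0
cnt [4+:1] = (word>>4) & 0x1 = 1
seq [5+:1] = (word>>5) & 0x1 = 1
addr_hi [6+:2] = (word>>6) & 0x3 = 2  ←
addr_hi signed 2b, MSB=1: 2 - 4 = -2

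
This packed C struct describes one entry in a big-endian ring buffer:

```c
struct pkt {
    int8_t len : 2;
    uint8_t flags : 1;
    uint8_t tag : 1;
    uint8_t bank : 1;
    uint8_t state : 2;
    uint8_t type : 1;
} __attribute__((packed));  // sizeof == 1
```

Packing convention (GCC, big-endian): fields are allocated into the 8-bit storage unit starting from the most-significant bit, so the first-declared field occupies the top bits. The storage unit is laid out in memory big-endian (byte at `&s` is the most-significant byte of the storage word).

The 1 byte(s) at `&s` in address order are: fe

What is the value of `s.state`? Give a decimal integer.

[0]=0xfe (big-endian) → word 0xfe
len [6+:2] = (word>>6) & 0x3 = 3
flags [5+:1] = (word>>5) & 0x1 = 1
tag [4+:1] = (word>>4) & 0x1 = 1
bank [3+:1] = (word>>3) & 0x1 = 1
state [1+:2] = (word>>1) & 0x3 = 3  ←
type [0+:1] = (word>>0) & 0x1 = 0

3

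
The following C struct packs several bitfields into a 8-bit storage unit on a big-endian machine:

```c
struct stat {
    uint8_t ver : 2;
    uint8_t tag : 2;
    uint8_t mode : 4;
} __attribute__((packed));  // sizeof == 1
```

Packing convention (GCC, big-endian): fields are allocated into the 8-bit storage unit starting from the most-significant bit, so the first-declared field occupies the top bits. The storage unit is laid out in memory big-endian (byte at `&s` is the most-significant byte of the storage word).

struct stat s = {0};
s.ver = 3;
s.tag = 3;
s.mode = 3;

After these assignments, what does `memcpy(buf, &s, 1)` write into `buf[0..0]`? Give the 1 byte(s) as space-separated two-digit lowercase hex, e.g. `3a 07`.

[6+:2] ver=3 & 0x3 = 0x3; word=0xc0
[4+:2] tag=3 & 0x3 = 0x3; word=0xf0
[0+:4] mode=3 & 0xf = 0x3; word=0xf3
word = 0xf3 → big-endian bytes:
  [0]=0xf3

f3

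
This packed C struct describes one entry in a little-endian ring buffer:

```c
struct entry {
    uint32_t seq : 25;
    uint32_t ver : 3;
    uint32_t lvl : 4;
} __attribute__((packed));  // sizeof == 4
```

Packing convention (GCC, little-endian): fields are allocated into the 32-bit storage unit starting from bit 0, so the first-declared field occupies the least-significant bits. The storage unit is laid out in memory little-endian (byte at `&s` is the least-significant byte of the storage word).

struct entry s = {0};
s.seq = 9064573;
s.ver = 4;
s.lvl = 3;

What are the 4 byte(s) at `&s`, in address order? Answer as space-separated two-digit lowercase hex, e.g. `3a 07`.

seq:25 = 9064573 → 0x8a507d << 0 → word 0x008a507d
ver:3 = 4 → 0x4 << 25 → word 0x088a507d
lvl:4 = 3 → 0x3 << 28 → word 0x388a507d
word = 0x388a507d → little-endian bytes:
  [0]=0x7d  [1]=0x50  [2]=0x8a  [3]=0x38

7d 50 8a 38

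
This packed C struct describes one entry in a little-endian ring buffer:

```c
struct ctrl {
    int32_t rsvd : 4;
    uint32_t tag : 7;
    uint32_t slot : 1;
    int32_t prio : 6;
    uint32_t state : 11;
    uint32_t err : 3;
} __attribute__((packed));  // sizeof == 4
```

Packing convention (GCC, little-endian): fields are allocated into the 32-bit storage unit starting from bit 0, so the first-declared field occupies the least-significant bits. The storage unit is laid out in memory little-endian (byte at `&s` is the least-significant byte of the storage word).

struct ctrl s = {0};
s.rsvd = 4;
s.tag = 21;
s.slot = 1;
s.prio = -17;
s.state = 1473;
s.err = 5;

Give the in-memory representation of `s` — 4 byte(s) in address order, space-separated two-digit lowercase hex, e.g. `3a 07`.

54 f9 06 b7

rsvd (4b) val=4 bits=0x4 at bit 0: 0x00000004
tag (7b) val=21 bits=0x15 at bit 4: 0x00000154
slot (1b) val=1 bits=0x1 at bit 11: 0x00000954
prio (6b) val=-17 bits=0x2f at bit 12: 0x0002f954
state (11b) val=1473 bits=0x5c1 at bit 18: 0x1706f954
err (3b) val=5 bits=0x5 at bit 29: 0xb706f954
word = 0xb706f954 → little-endian bytes:
  [0]=0x54  [1]=0xf9  [2]=0x06  [3]=0xb7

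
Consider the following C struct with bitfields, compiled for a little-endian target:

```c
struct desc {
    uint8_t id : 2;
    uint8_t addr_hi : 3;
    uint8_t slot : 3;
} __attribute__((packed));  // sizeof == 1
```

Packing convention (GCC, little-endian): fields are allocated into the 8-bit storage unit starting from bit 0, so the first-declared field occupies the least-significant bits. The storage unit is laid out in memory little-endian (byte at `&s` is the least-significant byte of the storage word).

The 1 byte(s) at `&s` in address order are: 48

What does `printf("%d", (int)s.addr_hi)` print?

[0]=0x48 (little-endian) → word 0x48
id [0+:2] = (word>>0) & 0x3 = 0
addr_hi [2+:3] = (word>>2) & 0x7 = 2  ←
slot [5+:3] = (word>>5) & 0x7 = 2

2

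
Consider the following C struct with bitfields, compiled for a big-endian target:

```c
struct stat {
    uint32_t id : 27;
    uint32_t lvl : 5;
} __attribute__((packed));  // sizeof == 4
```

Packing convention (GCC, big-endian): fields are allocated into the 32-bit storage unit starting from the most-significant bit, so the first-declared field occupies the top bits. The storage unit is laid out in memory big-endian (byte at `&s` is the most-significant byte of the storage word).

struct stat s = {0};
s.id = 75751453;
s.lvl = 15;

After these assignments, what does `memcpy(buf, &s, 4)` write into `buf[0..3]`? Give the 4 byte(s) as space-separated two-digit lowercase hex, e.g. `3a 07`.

[5+:27] id=75751453 & 0x7ffffff = 0x483e01d; word=0x907c03a0
[0+:5] lvl=15 & 0x1f = 0xf; word=0x907c03af
word = 0x907c03af → big-endian bytes:
  [0]=0x90  [1]=0x7c  [2]=0x03  [3]=0xaf

90 7c 03 af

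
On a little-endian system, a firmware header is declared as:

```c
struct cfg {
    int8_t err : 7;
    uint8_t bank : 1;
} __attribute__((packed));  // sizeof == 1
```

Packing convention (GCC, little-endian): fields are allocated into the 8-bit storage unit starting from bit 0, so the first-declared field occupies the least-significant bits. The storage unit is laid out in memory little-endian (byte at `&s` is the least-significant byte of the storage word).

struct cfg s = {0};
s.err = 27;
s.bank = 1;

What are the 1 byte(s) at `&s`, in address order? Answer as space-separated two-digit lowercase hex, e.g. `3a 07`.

err (7b) val=27 bits=0x1b at bit 0: 0x1b
bank (1b) val=1 bits=0x1 at bit 7: 0x9b
word = 0x9b → little-endian bytes:
  [0]=0x9b

9b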